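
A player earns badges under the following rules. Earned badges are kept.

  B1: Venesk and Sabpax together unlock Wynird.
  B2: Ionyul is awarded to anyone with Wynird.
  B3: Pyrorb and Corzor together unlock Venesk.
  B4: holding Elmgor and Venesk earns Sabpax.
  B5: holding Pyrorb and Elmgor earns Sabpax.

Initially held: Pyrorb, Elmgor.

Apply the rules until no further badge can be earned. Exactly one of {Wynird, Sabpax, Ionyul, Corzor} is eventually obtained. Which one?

With Pyrorb and Elmgor, Sabpax is earned (B5).
No rule produces Corzor, and it is not given. Ionyul would need Wynird (B2), but Wynird is never earned. Wynird would need Venesk and Sabpax (B1), but Venesk is never earned.

Sabpax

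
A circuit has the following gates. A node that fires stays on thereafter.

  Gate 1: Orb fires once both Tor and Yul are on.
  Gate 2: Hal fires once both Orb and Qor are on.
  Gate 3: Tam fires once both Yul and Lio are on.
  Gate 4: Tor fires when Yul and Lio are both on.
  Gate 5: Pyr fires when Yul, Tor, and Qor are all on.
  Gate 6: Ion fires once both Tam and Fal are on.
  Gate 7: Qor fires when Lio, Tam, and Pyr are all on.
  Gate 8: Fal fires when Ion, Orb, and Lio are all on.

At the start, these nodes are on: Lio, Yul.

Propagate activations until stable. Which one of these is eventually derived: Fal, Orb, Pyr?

Yul and Lio are on, so Tor fires (Gate 4).
Tor and Yul are on, so Orb fires (Gate 1).
Fal would need Ion, Orb, and Lio (Gate 8), but Ion never turns on. Pyr would need Yul, Tor, and Qor (Gate 5), but Qor never turns on.

Orb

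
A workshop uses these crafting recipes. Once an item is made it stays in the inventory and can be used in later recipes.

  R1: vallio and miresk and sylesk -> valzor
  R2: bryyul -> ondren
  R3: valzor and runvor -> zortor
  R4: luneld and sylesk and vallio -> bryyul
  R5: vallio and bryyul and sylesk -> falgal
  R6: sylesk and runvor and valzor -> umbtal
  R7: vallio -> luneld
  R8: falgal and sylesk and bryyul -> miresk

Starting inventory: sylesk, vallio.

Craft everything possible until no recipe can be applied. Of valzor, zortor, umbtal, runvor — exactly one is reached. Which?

valzor

Using R7, vallio makes luneld.
Using R4, luneld, sylesk, and vallio make bryyul.
Using R5, vallio, bryyul, and sylesk make falgal.
falgal and sylesk and bryyul -> miresk (R8).
Using R1, vallio, miresk, and sylesk make valzor.
No rule produces runvor, and it is not given. zortor would need valzor and runvor (R3), but runvor is never obtained. umbtal would need sylesk, runvor, and valzor (R6), but runvor is never obtained.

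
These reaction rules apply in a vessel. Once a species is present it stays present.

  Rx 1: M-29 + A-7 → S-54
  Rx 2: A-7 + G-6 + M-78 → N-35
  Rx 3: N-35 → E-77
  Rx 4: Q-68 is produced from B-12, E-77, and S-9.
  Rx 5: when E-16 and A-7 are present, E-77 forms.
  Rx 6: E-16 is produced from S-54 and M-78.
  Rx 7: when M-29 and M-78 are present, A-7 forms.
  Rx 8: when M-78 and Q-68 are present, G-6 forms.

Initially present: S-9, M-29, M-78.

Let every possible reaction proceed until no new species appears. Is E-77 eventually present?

Yes

M-29 and M-78 present → A-7 forms (Rx 7).
M-29 and A-7 present → S-54 forms (Rx 1).
S-54 and M-78 present → E-16 forms (Rx 6).
E-16 and A-7 present → E-77 forms (Rx 5).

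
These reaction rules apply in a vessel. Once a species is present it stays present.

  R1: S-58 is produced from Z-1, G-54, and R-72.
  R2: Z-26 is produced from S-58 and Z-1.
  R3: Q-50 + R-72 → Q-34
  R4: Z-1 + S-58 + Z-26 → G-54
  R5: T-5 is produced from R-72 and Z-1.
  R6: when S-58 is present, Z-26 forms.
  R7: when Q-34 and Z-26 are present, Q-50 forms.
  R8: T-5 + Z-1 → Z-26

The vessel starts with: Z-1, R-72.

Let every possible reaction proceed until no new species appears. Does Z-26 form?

R-72 and Z-1 present → T-5 forms (R5).
T-5 and Z-1 present → Z-26 forms (R8).

Yes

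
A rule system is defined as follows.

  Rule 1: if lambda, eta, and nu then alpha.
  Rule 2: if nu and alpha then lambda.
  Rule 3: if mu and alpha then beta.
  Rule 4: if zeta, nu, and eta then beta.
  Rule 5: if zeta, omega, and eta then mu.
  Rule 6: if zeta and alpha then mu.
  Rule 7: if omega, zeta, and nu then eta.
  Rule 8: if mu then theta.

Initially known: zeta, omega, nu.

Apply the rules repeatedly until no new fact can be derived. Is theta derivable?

From omega, zeta, and nu, Rule 7 gives eta.
From zeta, omega, and eta, Rule 5 gives mu.
From mu, Rule 8 gives theta.

Yes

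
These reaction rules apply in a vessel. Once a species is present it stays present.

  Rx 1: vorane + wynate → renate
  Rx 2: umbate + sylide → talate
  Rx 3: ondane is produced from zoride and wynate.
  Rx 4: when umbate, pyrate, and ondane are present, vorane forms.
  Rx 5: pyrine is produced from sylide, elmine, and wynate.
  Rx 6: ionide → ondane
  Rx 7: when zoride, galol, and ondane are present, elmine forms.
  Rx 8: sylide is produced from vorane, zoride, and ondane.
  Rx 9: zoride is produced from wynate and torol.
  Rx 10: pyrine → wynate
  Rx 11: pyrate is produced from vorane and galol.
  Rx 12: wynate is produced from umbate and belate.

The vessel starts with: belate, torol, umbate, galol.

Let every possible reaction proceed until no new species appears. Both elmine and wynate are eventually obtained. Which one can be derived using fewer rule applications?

wynate

wynate: umbate and belate present → wynate forms (Rx 12). [1 rule application]
elmine: umbate and belate present → wynate forms (Rx 12). wynate and torol present → zoride forms (Rx 9). zoride and wynate present → ondane forms (Rx 3). zoride, galol, and ondane present → elmine forms (Rx 7). [4 rule applications]
wynate needs fewer.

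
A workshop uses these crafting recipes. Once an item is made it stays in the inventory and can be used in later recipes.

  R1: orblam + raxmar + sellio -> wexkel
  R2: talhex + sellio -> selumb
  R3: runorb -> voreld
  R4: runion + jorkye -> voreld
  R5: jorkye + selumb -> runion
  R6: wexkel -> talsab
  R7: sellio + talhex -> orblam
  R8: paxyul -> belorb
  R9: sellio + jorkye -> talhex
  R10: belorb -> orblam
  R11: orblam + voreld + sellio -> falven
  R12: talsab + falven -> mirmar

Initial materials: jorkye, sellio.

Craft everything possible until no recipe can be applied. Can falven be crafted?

Yes

Using R9, sellio and jorkye make talhex.
Using R7, sellio and talhex make orblam.
talhex + sellio -> selumb (R2).
Using R5, jorkye and selumb make runion.
Using R4, runion and jorkye make voreld.
orblam + voreld + sellio -> falven (R11).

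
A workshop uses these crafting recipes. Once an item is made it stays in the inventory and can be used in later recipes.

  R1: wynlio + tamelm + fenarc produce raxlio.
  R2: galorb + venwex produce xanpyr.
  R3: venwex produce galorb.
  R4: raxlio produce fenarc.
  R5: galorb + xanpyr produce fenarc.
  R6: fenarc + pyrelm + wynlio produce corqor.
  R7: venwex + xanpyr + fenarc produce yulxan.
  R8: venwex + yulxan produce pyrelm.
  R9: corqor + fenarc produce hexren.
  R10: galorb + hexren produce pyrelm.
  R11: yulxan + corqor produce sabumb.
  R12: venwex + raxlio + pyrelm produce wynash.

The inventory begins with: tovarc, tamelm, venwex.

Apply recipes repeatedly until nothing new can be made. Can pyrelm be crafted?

Yes

venwex → galorb (R3).
galorb + venwex → xanpyr (R2).
Using R5, galorb and xanpyr make fenarc.
venwex + xanpyr + fenarc → yulxan (R7).
venwex + yulxan → pyrelm (R8).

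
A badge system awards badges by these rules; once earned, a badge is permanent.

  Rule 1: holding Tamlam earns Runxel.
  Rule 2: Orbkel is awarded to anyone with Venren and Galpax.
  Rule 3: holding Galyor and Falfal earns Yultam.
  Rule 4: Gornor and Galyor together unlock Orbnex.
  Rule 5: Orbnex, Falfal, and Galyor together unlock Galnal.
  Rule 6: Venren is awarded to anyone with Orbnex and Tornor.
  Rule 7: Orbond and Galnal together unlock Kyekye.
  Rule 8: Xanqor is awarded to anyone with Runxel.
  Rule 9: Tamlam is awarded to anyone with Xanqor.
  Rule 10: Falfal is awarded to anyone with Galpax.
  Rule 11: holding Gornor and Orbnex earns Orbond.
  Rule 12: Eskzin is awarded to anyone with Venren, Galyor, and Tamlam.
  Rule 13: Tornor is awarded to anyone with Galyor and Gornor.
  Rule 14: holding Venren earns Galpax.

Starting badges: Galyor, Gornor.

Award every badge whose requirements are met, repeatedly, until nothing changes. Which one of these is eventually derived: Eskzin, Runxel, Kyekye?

Kyekye

With Gornor and Galyor, Orbnex is earned (Rule 4).
With Galyor and Gornor, Tornor is earned (Rule 13).
With Orbnex and Tornor, Venren is earned (Rule 6).
With Gornor and Orbnex, Orbond is earned (Rule 11).
With Venren, Galpax is earned (Rule 14).
With Galpax, Falfal is earned (Rule 10).
With Orbnex, Falfal, and Galyor, Galnal is earned (Rule 5).
With Orbond and Galnal, Kyekye is earned (Rule 7).
Runxel would need Tamlam (Rule 1), but Tamlam is never earned. Eskzin would need Venren, Galyor, and Tamlam (Rule 12), but Tamlam is never earned.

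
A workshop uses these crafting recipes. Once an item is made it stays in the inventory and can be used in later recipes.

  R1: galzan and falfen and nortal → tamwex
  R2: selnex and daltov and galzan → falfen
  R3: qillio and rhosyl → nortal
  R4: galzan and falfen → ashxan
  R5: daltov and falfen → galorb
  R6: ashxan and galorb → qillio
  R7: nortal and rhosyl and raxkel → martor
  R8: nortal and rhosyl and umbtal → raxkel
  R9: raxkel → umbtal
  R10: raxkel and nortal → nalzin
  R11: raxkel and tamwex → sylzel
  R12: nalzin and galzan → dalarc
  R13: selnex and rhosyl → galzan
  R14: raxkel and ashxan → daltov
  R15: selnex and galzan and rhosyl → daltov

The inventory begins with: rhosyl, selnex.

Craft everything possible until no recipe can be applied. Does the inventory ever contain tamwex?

selnex and rhosyl → galzan (R13).
selnex and galzan and rhosyl → daltov (R15).
selnex and daltov and galzan → falfen (R2).
Using R4, galzan and falfen make ashxan.
Using R5, daltov and falfen make galorb.
ashxan and galorb → qillio (R6).
Using R3, qillio and rhosyl make nortal.
galzan and falfen and nortal → tamwex (R1).

Yes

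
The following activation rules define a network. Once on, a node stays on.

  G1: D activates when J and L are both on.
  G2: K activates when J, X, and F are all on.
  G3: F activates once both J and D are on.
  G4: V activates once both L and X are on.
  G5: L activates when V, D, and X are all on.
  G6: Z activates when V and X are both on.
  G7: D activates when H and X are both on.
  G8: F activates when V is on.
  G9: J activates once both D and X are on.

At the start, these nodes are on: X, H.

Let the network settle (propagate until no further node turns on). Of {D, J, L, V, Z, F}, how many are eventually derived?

3

H and X are on, so D activates (G7).
G9: D and X on → J on.
G3: J and D on → F on.
D: reached.
J: reached.
L would need V, D, and X (G5), but V never turns on.
V would need L and X (G4), but L never turns on.
Z would need V and X (G6), but V never turns on.
F: reached.
Reached: D, J, and F — 3 of the 6.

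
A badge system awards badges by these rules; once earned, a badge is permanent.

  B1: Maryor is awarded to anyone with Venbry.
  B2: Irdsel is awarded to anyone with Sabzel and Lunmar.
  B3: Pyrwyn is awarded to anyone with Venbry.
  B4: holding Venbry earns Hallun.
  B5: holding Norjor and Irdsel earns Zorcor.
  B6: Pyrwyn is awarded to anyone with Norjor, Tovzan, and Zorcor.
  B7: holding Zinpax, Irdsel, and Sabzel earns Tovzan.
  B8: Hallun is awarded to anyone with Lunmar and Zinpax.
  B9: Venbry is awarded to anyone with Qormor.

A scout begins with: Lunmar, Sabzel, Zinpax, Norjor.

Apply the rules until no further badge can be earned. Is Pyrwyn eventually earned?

Yes

With Sabzel and Lunmar, Irdsel is earned (B2).
With Zinpax, Irdsel, and Sabzel, Tovzan is earned (B7).
With Norjor and Irdsel, Zorcor is earned (B5).
With Norjor, Tovzan, and Zorcor, Pyrwyn is earned (B6).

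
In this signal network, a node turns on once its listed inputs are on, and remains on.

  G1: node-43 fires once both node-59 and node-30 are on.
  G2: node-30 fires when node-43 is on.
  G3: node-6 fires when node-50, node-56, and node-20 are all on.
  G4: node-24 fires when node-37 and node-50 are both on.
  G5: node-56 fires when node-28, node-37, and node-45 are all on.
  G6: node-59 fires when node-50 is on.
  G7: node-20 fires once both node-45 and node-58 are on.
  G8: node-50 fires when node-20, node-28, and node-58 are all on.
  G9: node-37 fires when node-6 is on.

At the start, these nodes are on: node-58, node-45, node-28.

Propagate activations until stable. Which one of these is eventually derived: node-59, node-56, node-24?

node-59

node-45 and node-58 are on, so node-20 fires (G7).
node-20, node-28, and node-58 are on, so node-50 fires (G8).
G6: node-50 on → node-59 on.
node-24 would need node-37 and node-50 (G4), but node-37 never turns on. node-56 would need node-28, node-37, and node-45 (G5), but node-37 never turns on.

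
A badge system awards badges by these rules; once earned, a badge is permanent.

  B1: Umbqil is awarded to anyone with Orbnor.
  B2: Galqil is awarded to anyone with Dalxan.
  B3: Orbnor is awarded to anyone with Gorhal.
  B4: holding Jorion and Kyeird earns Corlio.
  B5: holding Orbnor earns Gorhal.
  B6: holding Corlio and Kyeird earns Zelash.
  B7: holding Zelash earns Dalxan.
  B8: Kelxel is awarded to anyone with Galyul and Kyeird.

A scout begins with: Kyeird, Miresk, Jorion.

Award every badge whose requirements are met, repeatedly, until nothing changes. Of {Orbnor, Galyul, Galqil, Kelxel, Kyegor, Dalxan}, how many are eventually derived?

2

With Jorion and Kyeird, Corlio is earned (B4).
With Corlio and Kyeird, Zelash is earned (B6).
With Zelash, Dalxan is earned (B7).
With Dalxan, Galqil is earned (B2).
Orbnor would need Gorhal (B3), but Gorhal is never earned.
No rule produces Galyul, and it is not given.
Galqil: reached.
Kelxel would need Galyul and Kyeird (B8), but Galyul is never earned.
No rule produces Kyegor, and it is not given.
Dalxan: reached.
Reached: Galqil and Dalxan — 2 of the 6.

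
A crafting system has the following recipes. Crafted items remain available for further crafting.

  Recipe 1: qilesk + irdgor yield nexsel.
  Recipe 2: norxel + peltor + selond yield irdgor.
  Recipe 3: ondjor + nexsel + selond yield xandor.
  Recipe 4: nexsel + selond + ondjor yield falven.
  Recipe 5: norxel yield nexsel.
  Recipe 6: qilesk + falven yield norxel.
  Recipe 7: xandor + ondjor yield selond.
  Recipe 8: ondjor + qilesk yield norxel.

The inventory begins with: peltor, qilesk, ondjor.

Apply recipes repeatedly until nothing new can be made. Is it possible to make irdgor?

No

irdgor would need norxel, peltor, and selond (Recipe 2), but selond is never obtained.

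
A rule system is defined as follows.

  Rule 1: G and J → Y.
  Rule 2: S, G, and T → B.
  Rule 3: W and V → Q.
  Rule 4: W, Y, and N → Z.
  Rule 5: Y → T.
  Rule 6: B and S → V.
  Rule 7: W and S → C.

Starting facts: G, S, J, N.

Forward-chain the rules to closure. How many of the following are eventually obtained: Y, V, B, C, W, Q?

3

From G and J, Rule 1 gives Y.
Y holds, so T follows (Rule 5).
S, G, and T hold, so B follows (Rule 2).
B and S hold, so V follows (Rule 6).
Y: reached.
V: reached.
B: reached.
C would need W and S (Rule 7), but W is never established.
No rule produces W, and it is not given.
Q would need W and V (Rule 3), but W is never established.
Reached: Y, V, and B — 3 of the 6.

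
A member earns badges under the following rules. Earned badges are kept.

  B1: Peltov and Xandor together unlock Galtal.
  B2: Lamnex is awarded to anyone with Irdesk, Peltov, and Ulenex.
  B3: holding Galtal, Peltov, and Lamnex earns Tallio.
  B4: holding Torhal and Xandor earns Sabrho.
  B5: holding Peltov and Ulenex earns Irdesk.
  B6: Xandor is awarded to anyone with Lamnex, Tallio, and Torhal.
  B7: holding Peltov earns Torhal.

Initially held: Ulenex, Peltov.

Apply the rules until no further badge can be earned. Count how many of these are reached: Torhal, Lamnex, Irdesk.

With Peltov and Ulenex, Irdesk is earned (B5).
With Peltov, Torhal is earned (B7).
With Irdesk, Peltov, and Ulenex, Lamnex is earned (B2).
Torhal: reached.
Lamnex: reached.
Irdesk: reached.
All 3 are reached.

3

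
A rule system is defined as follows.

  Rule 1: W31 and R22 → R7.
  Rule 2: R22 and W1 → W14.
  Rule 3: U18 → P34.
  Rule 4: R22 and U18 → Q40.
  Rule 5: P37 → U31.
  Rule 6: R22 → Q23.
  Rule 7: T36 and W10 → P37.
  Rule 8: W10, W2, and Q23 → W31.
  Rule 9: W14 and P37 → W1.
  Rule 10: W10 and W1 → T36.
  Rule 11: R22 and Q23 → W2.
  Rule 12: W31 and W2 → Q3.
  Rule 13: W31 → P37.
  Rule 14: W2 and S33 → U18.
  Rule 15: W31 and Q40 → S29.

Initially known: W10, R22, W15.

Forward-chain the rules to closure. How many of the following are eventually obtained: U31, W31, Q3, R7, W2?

From R22, Rule 6 gives Q23.
R22 and Q23 hold, so W2 follows (Rule 11).
From W10, W2, and Q23, Rule 8 gives W31.
From W31 and W2, Rule 12 gives Q3.
W31 and R22 hold, so R7 follows (Rule 1).
From W31, Rule 13 gives P37.
P37 holds, so U31 follows (Rule 5).
U31: reached.
W31: reached.
Q3: reached.
R7: reached.
W2: reached.
All 5 are reached.

5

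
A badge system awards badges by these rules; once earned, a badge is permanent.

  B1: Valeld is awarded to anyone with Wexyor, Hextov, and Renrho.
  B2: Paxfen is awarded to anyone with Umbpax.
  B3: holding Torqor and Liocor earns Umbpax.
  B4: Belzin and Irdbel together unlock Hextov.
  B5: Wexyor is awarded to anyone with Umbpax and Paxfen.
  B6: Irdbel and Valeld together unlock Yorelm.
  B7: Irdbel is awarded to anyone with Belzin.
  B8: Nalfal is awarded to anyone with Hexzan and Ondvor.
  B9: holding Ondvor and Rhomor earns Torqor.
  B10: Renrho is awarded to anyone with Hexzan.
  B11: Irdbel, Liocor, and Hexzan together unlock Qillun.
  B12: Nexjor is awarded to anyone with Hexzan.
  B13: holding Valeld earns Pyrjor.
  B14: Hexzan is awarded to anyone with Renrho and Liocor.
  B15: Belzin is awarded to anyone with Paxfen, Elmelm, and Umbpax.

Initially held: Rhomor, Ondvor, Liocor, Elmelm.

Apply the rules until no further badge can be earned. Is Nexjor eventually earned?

No

Nexjor would need Hexzan (B12), but Hexzan is never earned.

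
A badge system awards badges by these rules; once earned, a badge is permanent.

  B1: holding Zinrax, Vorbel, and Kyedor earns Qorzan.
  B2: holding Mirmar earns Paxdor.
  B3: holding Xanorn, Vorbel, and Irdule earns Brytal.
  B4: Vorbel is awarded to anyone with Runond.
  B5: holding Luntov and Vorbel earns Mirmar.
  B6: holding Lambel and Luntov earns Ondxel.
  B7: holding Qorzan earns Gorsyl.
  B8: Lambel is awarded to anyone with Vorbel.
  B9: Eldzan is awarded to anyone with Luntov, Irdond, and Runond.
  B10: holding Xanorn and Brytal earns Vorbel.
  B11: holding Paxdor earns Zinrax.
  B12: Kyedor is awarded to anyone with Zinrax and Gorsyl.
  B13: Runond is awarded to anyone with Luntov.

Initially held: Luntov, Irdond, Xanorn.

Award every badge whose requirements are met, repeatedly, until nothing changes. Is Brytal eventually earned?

No

Brytal would need Xanorn, Vorbel, and Irdule (B3), but Irdule is never earned.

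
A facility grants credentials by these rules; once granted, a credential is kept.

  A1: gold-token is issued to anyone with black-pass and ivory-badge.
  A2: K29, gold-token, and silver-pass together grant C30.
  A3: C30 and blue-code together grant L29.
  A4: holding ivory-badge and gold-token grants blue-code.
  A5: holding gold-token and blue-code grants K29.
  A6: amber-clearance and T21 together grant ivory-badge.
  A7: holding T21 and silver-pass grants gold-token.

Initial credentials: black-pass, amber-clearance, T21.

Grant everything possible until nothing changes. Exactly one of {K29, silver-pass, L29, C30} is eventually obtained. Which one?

Holding amber-clearance and T21 grants ivory-badge (A6).
Holding black-pass and ivory-badge grants gold-token (A1).
Holding ivory-badge and gold-token grants blue-code (A4).
Holding gold-token and blue-code grants K29 (A5).
C30 would need K29, gold-token, and silver-pass (A2), but silver-pass is never granted. L29 would need C30 and blue-code (A3), but C30 is never granted. No rule produces silver-pass, and it is not given.

K29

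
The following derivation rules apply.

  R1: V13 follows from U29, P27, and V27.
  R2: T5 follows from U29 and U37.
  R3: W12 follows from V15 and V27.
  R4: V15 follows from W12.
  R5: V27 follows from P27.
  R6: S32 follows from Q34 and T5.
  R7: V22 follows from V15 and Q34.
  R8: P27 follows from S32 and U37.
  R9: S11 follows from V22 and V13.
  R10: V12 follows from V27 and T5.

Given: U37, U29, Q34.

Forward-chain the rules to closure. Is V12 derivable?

U29 and U37 hold, so T5 follows (R2).
From Q34 and T5, R6 gives S32.
S32 and U37 hold, so P27 follows (R8).
From P27, R5 gives V27.
V27 and T5 hold, so V12 follows (R10).

Yes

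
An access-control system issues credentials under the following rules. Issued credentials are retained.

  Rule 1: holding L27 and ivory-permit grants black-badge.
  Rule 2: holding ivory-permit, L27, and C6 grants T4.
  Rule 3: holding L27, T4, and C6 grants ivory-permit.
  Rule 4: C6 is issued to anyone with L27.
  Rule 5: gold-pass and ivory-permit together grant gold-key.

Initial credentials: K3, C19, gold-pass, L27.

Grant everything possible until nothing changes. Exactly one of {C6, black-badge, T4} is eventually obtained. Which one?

C6

Holding L27 grants C6 (Rule 4).
black-badge would need L27 and ivory-permit (Rule 1), but ivory-permit is never granted. T4 would need ivory-permit, L27, and C6 (Rule 2), but ivory-permit is never granted.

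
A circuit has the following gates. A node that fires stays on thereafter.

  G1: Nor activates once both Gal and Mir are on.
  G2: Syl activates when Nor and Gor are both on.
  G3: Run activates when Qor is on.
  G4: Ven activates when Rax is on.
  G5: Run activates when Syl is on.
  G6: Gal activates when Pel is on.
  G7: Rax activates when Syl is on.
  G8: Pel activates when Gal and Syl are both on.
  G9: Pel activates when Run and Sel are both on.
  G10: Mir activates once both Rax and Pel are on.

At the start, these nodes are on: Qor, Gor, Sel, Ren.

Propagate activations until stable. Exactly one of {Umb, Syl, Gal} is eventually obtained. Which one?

Gal

Qor is on, so Run activates (G3).
G9: Run and Sel on → Pel on.
G6: Pel on → Gal on.
No rule produces Umb, and it is not given. Syl would need Nor and Gor (G2), but Nor never turns on.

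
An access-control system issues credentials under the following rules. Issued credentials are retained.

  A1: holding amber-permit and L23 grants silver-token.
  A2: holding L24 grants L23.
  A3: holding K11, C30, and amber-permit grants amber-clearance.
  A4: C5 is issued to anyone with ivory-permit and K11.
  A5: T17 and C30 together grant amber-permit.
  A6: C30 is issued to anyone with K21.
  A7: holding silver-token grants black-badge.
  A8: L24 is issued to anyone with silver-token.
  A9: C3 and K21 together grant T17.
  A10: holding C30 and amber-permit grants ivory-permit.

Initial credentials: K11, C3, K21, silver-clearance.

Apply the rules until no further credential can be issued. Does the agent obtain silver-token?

No

silver-token would need amber-permit and L23 (A1), but L23 is never granted.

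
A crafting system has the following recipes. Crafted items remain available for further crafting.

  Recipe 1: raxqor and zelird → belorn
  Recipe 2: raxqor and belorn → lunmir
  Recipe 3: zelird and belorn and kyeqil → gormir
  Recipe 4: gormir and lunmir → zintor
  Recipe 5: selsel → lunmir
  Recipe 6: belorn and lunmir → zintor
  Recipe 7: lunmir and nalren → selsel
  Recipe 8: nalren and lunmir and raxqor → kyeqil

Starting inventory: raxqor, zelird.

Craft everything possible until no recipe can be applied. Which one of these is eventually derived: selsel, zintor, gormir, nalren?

Using Recipe 1, raxqor and zelird make belorn.
raxqor and belorn → lunmir (Recipe 2).
Using Recipe 6, belorn and lunmir make zintor.
selsel would need lunmir and nalren (Recipe 7), but nalren is never obtained. gormir would need zelird, belorn, and kyeqil (Recipe 3), but kyeqil is never obtained. No rule produces nalren, and it is not given.

zintor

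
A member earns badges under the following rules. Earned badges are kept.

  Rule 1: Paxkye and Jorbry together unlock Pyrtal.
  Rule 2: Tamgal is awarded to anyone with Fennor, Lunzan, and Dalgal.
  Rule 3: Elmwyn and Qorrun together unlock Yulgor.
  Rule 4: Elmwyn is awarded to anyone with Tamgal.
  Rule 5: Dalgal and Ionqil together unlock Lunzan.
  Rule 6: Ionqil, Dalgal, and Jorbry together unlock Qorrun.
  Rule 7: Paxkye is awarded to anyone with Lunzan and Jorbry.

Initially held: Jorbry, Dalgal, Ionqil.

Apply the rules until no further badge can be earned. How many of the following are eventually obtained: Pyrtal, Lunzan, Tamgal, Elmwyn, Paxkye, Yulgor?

3

With Dalgal and Ionqil, Lunzan is earned (Rule 5).
With Lunzan and Jorbry, Paxkye is earned (Rule 7).
With Paxkye and Jorbry, Pyrtal is earned (Rule 1).
Pyrtal: reached.
Lunzan: reached.
Tamgal would need Fennor, Lunzan, and Dalgal (Rule 2), but Fennor is never earned.
Elmwyn would need Tamgal (Rule 4), but Tamgal is never earned.
Paxkye: reached.
Yulgor would need Elmwyn and Qorrun (Rule 3), but Elmwyn is never earned.
Reached: Pyrtal, Lunzan, and Paxkye — 3 of the 6.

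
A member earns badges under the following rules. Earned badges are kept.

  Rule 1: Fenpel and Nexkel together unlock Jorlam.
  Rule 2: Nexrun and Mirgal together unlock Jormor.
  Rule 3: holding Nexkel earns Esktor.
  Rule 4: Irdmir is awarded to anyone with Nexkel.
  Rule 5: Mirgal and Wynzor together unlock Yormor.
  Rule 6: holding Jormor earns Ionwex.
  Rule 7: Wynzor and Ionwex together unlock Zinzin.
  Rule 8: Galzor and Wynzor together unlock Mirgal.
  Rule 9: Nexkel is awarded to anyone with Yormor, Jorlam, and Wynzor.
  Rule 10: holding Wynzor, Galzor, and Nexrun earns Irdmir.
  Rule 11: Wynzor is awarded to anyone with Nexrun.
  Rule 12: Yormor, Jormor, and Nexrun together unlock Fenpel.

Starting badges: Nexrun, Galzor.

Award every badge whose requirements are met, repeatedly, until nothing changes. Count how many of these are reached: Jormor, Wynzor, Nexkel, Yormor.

With Nexrun, Wynzor is earned (Rule 11).
With Galzor and Wynzor, Mirgal is earned (Rule 8).
With Nexrun and Mirgal, Jormor is earned (Rule 2).
With Mirgal and Wynzor, Yormor is earned (Rule 5).
Jormor: reached.
Wynzor: reached.
Nexkel would need Yormor, Jorlam, and Wynzor (Rule 9), but Jorlam is never earned.
Yormor: reached.
Reached: Jormor, Wynzor, and Yormor — 3 of the 4.

3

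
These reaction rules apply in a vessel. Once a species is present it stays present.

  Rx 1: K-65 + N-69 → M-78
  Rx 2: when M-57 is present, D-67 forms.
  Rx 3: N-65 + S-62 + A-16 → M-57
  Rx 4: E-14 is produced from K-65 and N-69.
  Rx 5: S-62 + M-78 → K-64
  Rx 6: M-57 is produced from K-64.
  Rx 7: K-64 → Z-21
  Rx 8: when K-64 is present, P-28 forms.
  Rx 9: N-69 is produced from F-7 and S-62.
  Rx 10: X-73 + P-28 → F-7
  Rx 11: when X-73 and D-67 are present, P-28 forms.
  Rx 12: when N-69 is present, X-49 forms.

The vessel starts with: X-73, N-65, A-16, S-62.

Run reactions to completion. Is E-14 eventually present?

No

E-14 would need K-65 and N-69 (Rx 4), but K-65 never forms.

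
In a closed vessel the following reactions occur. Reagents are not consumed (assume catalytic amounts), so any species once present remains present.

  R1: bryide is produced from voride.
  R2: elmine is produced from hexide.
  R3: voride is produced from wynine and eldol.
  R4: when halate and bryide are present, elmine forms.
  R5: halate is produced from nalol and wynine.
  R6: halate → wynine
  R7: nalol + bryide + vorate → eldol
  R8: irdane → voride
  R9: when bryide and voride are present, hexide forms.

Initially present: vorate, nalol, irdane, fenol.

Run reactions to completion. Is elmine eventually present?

Yes

irdane present → voride forms (R8).
voride present → bryide forms (R1).
bryide and voride present → hexide forms (R9).
hexide present → elmine forms (R2).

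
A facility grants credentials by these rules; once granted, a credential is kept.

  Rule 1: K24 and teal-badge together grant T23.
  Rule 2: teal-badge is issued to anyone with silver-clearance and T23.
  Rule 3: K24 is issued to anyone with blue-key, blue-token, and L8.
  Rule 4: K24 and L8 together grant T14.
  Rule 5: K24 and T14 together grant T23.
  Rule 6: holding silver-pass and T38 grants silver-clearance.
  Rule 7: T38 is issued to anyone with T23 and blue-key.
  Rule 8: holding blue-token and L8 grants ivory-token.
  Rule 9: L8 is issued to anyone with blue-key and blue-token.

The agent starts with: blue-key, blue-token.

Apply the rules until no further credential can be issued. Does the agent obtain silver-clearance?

No

silver-clearance would need silver-pass and T38 (Rule 6), but silver-pass is never granted.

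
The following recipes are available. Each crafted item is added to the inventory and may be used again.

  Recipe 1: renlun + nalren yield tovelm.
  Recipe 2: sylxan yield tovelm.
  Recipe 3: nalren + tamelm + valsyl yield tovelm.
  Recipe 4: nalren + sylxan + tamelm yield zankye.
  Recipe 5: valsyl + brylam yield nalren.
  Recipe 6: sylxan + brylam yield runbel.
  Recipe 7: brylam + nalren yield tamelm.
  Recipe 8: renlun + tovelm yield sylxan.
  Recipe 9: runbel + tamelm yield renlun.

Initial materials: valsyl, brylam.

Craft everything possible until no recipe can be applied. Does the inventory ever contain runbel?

runbel would need sylxan and brylam (Recipe 6), but sylxan is never obtained.

No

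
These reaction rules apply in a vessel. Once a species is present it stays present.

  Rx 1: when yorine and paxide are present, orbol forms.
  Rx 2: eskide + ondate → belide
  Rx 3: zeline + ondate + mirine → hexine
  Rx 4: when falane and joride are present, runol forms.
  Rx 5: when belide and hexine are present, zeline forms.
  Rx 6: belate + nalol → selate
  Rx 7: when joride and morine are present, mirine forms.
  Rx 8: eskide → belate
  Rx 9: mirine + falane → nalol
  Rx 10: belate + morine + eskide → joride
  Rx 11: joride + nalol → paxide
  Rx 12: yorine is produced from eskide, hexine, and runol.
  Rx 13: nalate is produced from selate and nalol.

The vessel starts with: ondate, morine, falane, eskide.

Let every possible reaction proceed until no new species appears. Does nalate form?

eskide present → belate forms (Rx 8).
belate, morine, and eskide present → joride forms (Rx 10).
joride and morine present → mirine forms (Rx 7).
mirine and falane present → nalol forms (Rx 9).
belate and nalol present → selate forms (Rx 6).
selate and nalol present → nalate forms (Rx 13).

Yes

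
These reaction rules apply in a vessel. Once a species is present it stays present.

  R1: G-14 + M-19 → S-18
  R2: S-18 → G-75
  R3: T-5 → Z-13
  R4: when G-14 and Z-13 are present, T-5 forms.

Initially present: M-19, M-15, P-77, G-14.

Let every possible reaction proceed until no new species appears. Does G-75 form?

G-14 and M-19 present → S-18 forms (R1).
S-18 present → G-75 forms (R2).

Yes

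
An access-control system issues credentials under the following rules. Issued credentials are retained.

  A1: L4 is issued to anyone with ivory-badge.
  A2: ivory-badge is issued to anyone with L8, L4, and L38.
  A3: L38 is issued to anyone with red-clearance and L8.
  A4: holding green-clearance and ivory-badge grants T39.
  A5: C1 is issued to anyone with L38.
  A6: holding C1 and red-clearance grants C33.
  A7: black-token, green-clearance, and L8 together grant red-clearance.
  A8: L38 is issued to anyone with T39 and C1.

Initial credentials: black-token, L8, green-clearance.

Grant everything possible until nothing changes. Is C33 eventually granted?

Yes

Holding black-token, green-clearance, and L8 grants red-clearance (A7).
Holding red-clearance and L8 grants L38 (A3).
Holding L38 grants C1 (A5).
Holding C1 and red-clearance grants C33 (A6).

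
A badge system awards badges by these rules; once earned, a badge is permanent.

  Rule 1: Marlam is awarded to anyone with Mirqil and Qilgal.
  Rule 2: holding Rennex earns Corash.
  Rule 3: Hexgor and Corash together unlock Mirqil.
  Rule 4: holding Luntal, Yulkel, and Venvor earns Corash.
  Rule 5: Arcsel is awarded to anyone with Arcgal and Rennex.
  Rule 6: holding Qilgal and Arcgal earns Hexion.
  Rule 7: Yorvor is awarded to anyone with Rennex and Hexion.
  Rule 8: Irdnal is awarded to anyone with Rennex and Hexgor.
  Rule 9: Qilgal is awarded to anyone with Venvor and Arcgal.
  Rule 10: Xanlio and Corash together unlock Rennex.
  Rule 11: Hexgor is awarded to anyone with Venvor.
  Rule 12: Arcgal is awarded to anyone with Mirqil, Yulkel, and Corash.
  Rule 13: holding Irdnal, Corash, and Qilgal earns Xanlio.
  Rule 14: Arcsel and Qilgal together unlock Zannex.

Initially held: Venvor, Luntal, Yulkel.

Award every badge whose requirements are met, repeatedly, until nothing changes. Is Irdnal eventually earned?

No

Irdnal would need Rennex and Hexgor (Rule 8), but Rennex is never earned.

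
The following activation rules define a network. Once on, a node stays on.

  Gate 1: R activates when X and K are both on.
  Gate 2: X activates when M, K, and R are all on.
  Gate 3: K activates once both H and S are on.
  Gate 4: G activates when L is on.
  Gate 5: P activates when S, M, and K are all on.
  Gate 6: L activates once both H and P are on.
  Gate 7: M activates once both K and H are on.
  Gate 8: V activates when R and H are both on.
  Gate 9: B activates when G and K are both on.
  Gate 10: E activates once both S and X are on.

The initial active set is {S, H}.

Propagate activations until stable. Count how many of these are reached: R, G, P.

H and S are on, so K activates (Gate 3).
Gate 7: K and H on → M on.
Gate 5: S, M, and K on → P on.
H and P are on, so L activates (Gate 6).
Gate 4: L on → G on.
R would need X and K (Gate 1), but X never turns on.
G: reached.
P: reached.
Reached: G and P — 2 of the 3.

2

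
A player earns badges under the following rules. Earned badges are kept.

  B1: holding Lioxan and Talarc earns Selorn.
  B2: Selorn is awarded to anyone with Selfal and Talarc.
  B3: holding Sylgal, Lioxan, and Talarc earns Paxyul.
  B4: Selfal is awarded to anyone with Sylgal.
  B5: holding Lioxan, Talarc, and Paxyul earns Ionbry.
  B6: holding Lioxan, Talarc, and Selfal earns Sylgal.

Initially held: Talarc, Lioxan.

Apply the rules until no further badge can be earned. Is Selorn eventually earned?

With Lioxan and Talarc, Selorn is earned (B1).

Yes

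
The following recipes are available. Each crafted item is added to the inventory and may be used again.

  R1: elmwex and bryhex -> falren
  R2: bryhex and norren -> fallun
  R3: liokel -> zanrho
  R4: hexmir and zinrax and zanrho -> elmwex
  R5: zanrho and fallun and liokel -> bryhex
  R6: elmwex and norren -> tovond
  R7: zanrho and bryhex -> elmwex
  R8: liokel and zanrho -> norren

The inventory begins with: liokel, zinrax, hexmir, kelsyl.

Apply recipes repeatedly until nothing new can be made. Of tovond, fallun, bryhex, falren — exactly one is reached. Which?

tovond

liokel -> zanrho (R3).
Using R4, hexmir, zinrax, and zanrho make elmwex.
liokel and zanrho -> norren (R8).
Using R6, elmwex and norren make tovond.
falren would need elmwex and bryhex (R1), but bryhex is never obtained. bryhex would need zanrho, fallun, and liokel (R5), but fallun is never obtained. fallun would need bryhex and norren (R2), but bryhex is never obtained.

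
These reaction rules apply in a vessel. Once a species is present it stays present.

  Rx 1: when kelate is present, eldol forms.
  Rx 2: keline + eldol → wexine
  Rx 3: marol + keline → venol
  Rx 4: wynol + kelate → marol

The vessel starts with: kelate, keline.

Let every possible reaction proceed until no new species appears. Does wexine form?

Yes

kelate present → eldol forms (Rx 1).
keline and eldol present → wexine forms (Rx 2).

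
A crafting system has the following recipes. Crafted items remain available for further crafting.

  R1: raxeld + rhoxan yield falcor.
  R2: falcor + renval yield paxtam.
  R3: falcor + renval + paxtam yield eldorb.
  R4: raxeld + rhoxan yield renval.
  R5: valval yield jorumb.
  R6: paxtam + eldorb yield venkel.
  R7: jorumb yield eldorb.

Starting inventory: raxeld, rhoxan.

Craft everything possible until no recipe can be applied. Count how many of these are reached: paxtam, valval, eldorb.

raxeld + rhoxan → renval (R4).
Using R1, raxeld and rhoxan make falcor.
Using R2, falcor and renval make paxtam.
falcor + renval + paxtam → eldorb (R3).
paxtam: reached.
No rule produces valval, and it is not given.
eldorb: reached.
Reached: paxtam and eldorb — 2 of the 3.

2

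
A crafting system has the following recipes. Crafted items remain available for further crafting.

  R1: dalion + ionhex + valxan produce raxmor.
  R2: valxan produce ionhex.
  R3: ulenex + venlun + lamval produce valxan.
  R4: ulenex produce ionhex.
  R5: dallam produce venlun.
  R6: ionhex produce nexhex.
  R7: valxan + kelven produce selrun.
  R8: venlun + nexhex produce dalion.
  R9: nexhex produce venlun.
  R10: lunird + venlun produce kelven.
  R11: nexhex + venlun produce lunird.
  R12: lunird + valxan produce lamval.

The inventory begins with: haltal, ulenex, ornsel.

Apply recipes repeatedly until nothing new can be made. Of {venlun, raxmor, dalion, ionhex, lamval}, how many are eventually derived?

3

ulenex → ionhex (R4).
Using R6, ionhex makes nexhex.
nexhex → venlun (R9).
Using R8, venlun and nexhex make dalion.
venlun: reached.
raxmor would need dalion, ionhex, and valxan (R1), but valxan is never obtained.
dalion: reached.
ionhex: reached.
lamval would need lunird and valxan (R12), but valxan is never obtained.
Reached: venlun, dalion, and ionhex — 3 of the 5.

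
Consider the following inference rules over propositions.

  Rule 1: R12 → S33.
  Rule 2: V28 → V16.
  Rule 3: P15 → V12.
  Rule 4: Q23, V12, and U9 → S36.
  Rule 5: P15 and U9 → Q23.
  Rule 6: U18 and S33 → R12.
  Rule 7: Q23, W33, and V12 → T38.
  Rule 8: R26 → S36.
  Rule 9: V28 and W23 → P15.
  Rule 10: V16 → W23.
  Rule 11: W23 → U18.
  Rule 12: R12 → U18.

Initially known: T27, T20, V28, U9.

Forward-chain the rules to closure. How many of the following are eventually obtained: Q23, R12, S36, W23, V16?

From V28, Rule 2 gives V16.
From V16, Rule 10 gives W23.
V28 and W23 hold, so P15 follows (Rule 9).
From P15, Rule 3 gives V12.
P15 and U9 hold, so Q23 follows (Rule 5).
From Q23, V12, and U9, Rule 4 gives S36.
Q23: reached.
R12 would need U18 and S33 (Rule 6), but S33 is never established.
S36: reached.
W23: reached.
V16: reached.
Reached: Q23, S36, W23, and V16 — 4 of the 5.

4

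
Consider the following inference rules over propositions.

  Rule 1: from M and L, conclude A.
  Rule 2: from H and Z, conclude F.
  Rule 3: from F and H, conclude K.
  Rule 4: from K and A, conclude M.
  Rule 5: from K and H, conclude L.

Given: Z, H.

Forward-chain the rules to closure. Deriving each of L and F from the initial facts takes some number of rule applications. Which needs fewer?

F

F: From H and Z, Rule 2 gives F. [1 rule application]
L: From H and Z, Rule 2 gives F. From F and H, Rule 3 gives K. K and H hold, so L follows (Rule 5). [3 rule applications]
F needs fewer.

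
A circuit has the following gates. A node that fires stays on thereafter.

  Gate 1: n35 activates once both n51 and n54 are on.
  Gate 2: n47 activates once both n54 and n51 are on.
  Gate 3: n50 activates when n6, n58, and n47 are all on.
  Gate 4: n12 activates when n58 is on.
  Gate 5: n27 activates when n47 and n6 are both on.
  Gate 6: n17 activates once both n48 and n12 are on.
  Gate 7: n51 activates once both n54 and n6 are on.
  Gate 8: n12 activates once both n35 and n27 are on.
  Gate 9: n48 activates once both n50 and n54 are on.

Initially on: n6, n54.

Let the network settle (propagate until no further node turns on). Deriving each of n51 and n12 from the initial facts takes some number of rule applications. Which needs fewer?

n51: Gate 7: n54 and n6 on → n51 on. [1 rule application]
n12: n54 and n6 are on, so n51 activates (Gate 7). n51 and n54 are on, so n35 activates (Gate 1). Gate 2: n54 and n51 on → n47 on. Gate 5: n47 and n6 on → n27 on. n35 and n27 are on, so n12 activates (Gate 8). [5 rule applications]
n51 needs fewer.

n51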